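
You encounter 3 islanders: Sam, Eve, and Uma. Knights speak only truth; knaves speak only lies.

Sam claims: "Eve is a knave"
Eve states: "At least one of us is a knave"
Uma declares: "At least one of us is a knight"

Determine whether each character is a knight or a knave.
Sam is a knave.
Eve is a knight.
Uma is a knight.

Verification:
- Sam (knave) says "Eve is a knave" - this is FALSE (a lie) because Eve is a knight.
- Eve (knight) says "At least one of us is a knave" - this is TRUE because Sam is a knave.
- Uma (knight) says "At least one of us is a knight" - this is TRUE because Eve and Uma are knights.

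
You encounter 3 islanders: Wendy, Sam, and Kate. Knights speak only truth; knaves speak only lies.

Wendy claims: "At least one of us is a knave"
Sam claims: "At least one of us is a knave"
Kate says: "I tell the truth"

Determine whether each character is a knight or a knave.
Wendy is a knight.
Sam is a knight.
Kate is a knave.

Verification:
- Wendy (knight) says "At least one of us is a knave" - this is TRUE because Kate is a knave.
- Sam (knight) says "At least one of us is a knave" - this is TRUE because Kate is a knave.
- Kate (knave) says "I tell the truth" - this is FALSE (a lie) because Kate is a knave.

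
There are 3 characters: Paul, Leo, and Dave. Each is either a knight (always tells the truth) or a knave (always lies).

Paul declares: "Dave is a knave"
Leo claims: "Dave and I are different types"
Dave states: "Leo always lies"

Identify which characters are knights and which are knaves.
Paul is a knight.
Leo is a knight.
Dave is a knave.

Verification:
- Paul (knight) says "Dave is a knave" - this is TRUE because Dave is a knave.
- Leo (knight) says "Dave and I are different types" - this is TRUE because Leo is a knight and Dave is a knave.
- Dave (knave) says "Leo always lies" - this is FALSE (a lie) because Leo is a knight.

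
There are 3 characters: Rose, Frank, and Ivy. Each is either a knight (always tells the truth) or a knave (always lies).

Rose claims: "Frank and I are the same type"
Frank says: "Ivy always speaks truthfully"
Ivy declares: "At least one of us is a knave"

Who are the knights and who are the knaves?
Rose is a knave.
Frank is a knight.
Ivy is a knight.

Verification:
- Rose (knave) says "Frank and I are the same type" - this is FALSE (a lie) because Rose is a knave and Frank is a knight.
- Frank (knight) says "Ivy always speaks truthfully" - this is TRUE because Ivy is a knight.
- Ivy (knight) says "At least one of us is a knave" - this is TRUE because Rose is a knave.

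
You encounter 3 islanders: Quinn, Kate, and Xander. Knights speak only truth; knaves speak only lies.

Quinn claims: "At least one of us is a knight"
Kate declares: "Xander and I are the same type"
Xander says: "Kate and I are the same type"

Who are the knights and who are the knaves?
Quinn is a knight.
Kate is a knight.
Xander is a knight.

Verification:
- Quinn (knight) says "At least one of us is a knight" - this is TRUE because Quinn, Kate, and Xander are knights.
- Kate (knight) says "Xander and I are the same type" - this is TRUE because Kate is a knight and Xander is a knight.
- Xander (knight) says "Kate and I are the same type" - this is TRUE because Xander is a knight and Kate is a knight.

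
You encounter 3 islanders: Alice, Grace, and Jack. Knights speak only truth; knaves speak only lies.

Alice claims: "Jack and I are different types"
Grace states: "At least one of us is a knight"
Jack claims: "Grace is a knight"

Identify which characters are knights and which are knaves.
Alice is a knave.
Grace is a knave.
Jack is a knave.

Verification:
- Alice (knave) says "Jack and I are different types" - this is FALSE (a lie) because Alice is a knave and Jack is a knave.
- Grace (knave) says "At least one of us is a knight" - this is FALSE (a lie) because no one is a knight.
- Jack (knave) says "Grace is a knight" - this is FALSE (a lie) because Grace is a knave.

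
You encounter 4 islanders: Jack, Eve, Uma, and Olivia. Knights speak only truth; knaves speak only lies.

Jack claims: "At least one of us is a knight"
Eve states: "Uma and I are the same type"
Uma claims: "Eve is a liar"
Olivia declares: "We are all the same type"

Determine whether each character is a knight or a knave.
Jack is a knight.
Eve is a knave.
Uma is a knight.
Olivia is a knave.

Verification:
- Jack (knight) says "At least one of us is a knight" - this is TRUE because Jack and Uma are knights.
- Eve (knave) says "Uma and I are the same type" - this is FALSE (a lie) because Eve is a knave and Uma is a knight.
- Uma (knight) says "Eve is a liar" - this is TRUE because Eve is a knave.
- Olivia (knave) says "We are all the same type" - this is FALSE (a lie) because Jack and Uma are knights and Eve and Olivia are knaves.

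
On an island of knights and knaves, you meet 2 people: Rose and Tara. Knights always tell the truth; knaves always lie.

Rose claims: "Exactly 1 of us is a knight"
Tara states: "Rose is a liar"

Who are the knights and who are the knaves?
Rose is a knight.
Tara is a knave.

Verification:
- Rose (knight) says "Exactly 1 of us is a knight" - this is TRUE because there are 1 knights.
- Tara (knave) says "Rose is a liar" - this is FALSE (a lie) because Rose is a knight.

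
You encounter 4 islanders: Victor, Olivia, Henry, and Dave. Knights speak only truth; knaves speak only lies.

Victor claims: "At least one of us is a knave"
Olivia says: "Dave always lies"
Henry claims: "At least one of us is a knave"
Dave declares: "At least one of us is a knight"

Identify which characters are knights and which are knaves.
Victor is a knight.
Olivia is a knave.
Henry is a knight.
Dave is a knight.

Verification:
- Victor (knight) says "At least one of us is a knave" - this is TRUE because Olivia is a knave.
- Olivia (knave) says "Dave always lies" - this is FALSE (a lie) because Dave is a knight.
- Henry (knight) says "At least one of us is a knave" - this is TRUE because Olivia is a knave.
- Dave (knight) says "At least one of us is a knight" - this is TRUE because Victor, Henry, and Dave are knights.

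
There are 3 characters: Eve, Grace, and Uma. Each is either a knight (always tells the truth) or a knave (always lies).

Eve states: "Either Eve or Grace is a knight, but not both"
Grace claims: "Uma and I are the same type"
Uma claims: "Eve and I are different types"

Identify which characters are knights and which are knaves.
Eve is a knave.
Grace is a knave.
Uma is a knight.

Verification:
- Eve (knave) says "Either Eve or Grace is a knight, but not both" - this is FALSE (a lie) because Eve is a knave and Grace is a knave.
- Grace (knave) says "Uma and I are the same type" - this is FALSE (a lie) because Grace is a knave and Uma is a knight.
- Uma (knight) says "Eve and I are different types" - this is TRUE because Uma is a knight and Eve is a knave.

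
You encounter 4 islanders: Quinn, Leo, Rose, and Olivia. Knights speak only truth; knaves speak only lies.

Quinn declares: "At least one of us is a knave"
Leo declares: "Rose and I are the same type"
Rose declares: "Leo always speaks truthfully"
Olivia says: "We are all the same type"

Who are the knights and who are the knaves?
Quinn is a knight.
Leo is a knight.
Rose is a knight.
Olivia is a knave.

Verification:
- Quinn (knight) says "At least one of us is a knave" - this is TRUE because Olivia is a knave.
- Leo (knight) says "Rose and I are the same type" - this is TRUE because Leo is a knight and Rose is a knight.
- Rose (knight) says "Leo always speaks truthfully" - this is TRUE because Leo is a knight.
- Olivia (knave) says "We are all the same type" - this is FALSE (a lie) because Quinn, Leo, and Rose are knights and Olivia is a knave.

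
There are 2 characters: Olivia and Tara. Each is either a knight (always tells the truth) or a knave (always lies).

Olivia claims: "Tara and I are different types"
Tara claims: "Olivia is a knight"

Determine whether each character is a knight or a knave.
Olivia is a knave.
Tara is a knave.

Verification:
- Olivia (knave) says "Tara and I are different types" - this is FALSE (a lie) because Olivia is a knave and Tara is a knave.
- Tara (knave) says "Olivia is a knight" - this is FALSE (a lie) because Olivia is a knave.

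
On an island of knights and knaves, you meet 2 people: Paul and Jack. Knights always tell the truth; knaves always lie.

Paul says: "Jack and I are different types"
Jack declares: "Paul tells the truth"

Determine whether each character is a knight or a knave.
Paul is a knave.
Jack is a knave.

Verification:
- Paul (knave) says "Jack and I are different types" - this is FALSE (a lie) because Paul is a knave and Jack is a knave.
- Jack (knave) says "Paul tells the truth" - this is FALSE (a lie) because Paul is a knave.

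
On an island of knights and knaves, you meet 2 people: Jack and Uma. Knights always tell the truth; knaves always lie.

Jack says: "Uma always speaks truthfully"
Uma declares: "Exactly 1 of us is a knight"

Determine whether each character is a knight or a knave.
Jack is a knave.
Uma is a knave.

Verification:
- Jack (knave) says "Uma always speaks truthfully" - this is FALSE (a lie) because Uma is a knave.
- Uma (knave) says "Exactly 1 of us is a knight" - this is FALSE (a lie) because there are 0 knights.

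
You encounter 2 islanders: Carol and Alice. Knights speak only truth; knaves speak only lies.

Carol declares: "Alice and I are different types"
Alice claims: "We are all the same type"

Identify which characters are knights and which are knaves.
Carol is a knight.
Alice is a knave.

Verification:
- Carol (knight) says "Alice and I are different types" - this is TRUE because Carol is a knight and Alice is a knave.
- Alice (knave) says "We are all the same type" - this is FALSE (a lie) because Carol is a knight and Alice is a knave.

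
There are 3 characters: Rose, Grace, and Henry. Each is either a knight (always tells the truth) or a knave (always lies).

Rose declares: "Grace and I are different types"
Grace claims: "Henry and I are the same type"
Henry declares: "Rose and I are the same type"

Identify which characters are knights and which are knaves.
Rose is a knight.
Grace is a knave.
Henry is a knight.

Verification:
- Rose (knight) says "Grace and I are different types" - this is TRUE because Rose is a knight and Grace is a knave.
- Grace (knave) says "Henry and I are the same type" - this is FALSE (a lie) because Grace is a knave and Henry is a knight.
- Henry (knight) says "Rose and I are the same type" - this is TRUE because Henry is a knight and Rose is a knight.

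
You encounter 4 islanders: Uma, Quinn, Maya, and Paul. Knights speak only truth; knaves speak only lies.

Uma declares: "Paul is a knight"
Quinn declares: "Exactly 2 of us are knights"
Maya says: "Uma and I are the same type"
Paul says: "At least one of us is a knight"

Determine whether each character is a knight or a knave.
Uma is a knight.
Quinn is a knave.
Maya is a knight.
Paul is a knight.

Verification:
- Uma (knight) says "Paul is a knight" - this is TRUE because Paul is a knight.
- Quinn (knave) says "Exactly 2 of us are knights" - this is FALSE (a lie) because there are 3 knights.
- Maya (knight) says "Uma and I are the same type" - this is TRUE because Maya is a knight and Uma is a knight.
- Paul (knight) says "At least one of us is a knight" - this is TRUE because Uma, Maya, and Paul are knights.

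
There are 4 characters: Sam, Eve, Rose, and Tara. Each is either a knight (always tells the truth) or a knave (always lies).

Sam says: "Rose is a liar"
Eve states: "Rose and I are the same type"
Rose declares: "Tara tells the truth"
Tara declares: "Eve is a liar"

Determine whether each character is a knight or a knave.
Sam is a knave.
Eve is a knave.
Rose is a knight.
Tara is a knight.

Verification:
- Sam (knave) says "Rose is a liar" - this is FALSE (a lie) because Rose is a knight.
- Eve (knave) says "Rose and I are the same type" - this is FALSE (a lie) because Eve is a knave and Rose is a knight.
- Rose (knight) says "Tara tells the truth" - this is TRUE because Tara is a knight.
- Tara (knight) says "Eve is a liar" - this is TRUE because Eve is a knave.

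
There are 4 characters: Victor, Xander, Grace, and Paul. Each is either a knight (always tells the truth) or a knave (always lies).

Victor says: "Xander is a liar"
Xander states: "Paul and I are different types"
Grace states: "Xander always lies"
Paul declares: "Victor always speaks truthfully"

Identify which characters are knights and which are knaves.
Victor is a knave.
Xander is a knight.
Grace is a knave.
Paul is a knave.

Verification:
- Victor (knave) says "Xander is a liar" - this is FALSE (a lie) because Xander is a knight.
- Xander (knight) says "Paul and I are different types" - this is TRUE because Xander is a knight and Paul is a knave.
- Grace (knave) says "Xander always lies" - this is FALSE (a lie) because Xander is a knight.
- Paul (knave) says "Victor always speaks truthfully" - this is FALSE (a lie) because Victor is a knave.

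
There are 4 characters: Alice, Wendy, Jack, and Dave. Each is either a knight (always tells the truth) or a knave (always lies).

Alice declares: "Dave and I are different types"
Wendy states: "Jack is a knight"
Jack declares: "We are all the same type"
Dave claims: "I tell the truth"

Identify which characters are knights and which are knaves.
Alice is a knight.
Wendy is a knave.
Jack is a knave.
Dave is a knave.

Verification:
- Alice (knight) says "Dave and I are different types" - this is TRUE because Alice is a knight and Dave is a knave.
- Wendy (knave) says "Jack is a knight" - this is FALSE (a lie) because Jack is a knave.
- Jack (knave) says "We are all the same type" - this is FALSE (a lie) because Alice is a knight and Wendy, Jack, and Dave are knaves.
- Dave (knave) says "I tell the truth" - this is FALSE (a lie) because Dave is a knave.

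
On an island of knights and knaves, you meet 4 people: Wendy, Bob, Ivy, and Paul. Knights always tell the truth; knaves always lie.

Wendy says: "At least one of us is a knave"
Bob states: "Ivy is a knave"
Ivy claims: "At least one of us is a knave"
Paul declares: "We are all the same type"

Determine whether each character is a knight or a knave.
Wendy is a knight.
Bob is a knave.
Ivy is a knight.
Paul is a knave.

Verification:
- Wendy (knight) says "At least one of us is a knave" - this is TRUE because Bob and Paul are knaves.
- Bob (knave) says "Ivy is a knave" - this is FALSE (a lie) because Ivy is a knight.
- Ivy (knight) says "At least one of us is a knave" - this is TRUE because Bob and Paul are knaves.
- Paul (knave) says "We are all the same type" - this is FALSE (a lie) because Wendy and Ivy are knights and Bob and Paul are knaves.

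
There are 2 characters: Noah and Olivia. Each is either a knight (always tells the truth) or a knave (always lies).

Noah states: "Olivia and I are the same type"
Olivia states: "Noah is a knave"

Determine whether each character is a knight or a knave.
Noah is a knave.
Olivia is a knight.

Verification:
- Noah (knave) says "Olivia and I are the same type" - this is FALSE (a lie) because Noah is a knave and Olivia is a knight.
- Olivia (knight) says "Noah is a knave" - this is TRUE because Noah is a knave.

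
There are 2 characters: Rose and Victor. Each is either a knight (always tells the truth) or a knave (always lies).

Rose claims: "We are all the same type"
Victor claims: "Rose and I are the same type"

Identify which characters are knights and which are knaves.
Rose is a knight.
Victor is a knight.

Verification:
- Rose (knight) says "We are all the same type" - this is TRUE because Rose and Victor are knights.
- Victor (knight) says "Rose and I are the same type" - this is TRUE because Victor is a knight and Rose is a knight.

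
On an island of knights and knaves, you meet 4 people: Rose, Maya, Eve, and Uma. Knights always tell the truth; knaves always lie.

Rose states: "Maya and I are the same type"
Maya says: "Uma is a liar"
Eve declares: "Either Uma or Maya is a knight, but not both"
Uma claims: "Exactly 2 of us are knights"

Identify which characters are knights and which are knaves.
Rose is a knight.
Maya is a knight.
Eve is a knight.
Uma is a knave.

Verification:
- Rose (knight) says "Maya and I are the same type" - this is TRUE because Rose is a knight and Maya is a knight.
- Maya (knight) says "Uma is a liar" - this is TRUE because Uma is a knave.
- Eve (knight) says "Either Uma or Maya is a knight, but not both" - this is TRUE because Uma is a knave and Maya is a knight.
- Uma (knave) says "Exactly 2 of us are knights" - this is FALSE (a lie) because there are 3 knights.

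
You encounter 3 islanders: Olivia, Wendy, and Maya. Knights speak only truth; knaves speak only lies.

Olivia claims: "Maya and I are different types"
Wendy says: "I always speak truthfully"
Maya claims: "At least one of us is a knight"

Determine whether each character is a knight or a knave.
Olivia is a knave.
Wendy is a knave.
Maya is a knave.

Verification:
- Olivia (knave) says "Maya and I are different types" - this is FALSE (a lie) because Olivia is a knave and Maya is a knave.
- Wendy (knave) says "I always speak truthfully" - this is FALSE (a lie) because Wendy is a knave.
- Maya (knave) says "At least one of us is a knight" - this is FALSE (a lie) because no one is a knight.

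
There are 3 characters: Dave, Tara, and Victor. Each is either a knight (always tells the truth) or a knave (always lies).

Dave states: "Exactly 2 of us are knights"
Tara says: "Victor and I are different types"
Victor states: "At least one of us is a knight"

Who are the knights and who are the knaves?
Dave is a knave.
Tara is a knave.
Victor is a knave.

Verification:
- Dave (knave) says "Exactly 2 of us are knights" - this is FALSE (a lie) because there are 0 knights.
- Tara (knave) says "Victor and I are different types" - this is FALSE (a lie) because Tara is a knave and Victor is a knave.
- Victor (knave) says "At least one of us is a knight" - this is FALSE (a lie) because no one is a knight.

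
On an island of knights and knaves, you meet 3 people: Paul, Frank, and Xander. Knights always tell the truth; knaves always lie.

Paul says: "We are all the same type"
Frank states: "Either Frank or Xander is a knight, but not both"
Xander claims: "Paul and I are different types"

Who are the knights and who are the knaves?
Paul is a knave.
Frank is a knight.
Xander is a knave.

Verification:
- Paul (knave) says "We are all the same type" - this is FALSE (a lie) because Frank is a knight and Paul and Xander are knaves.
- Frank (knight) says "Either Frank or Xander is a knight, but not both" - this is TRUE because Frank is a knight and Xander is a knave.
- Xander (knave) says "Paul and I are different types" - this is FALSE (a lie) because Xander is a knave and Paul is a knave.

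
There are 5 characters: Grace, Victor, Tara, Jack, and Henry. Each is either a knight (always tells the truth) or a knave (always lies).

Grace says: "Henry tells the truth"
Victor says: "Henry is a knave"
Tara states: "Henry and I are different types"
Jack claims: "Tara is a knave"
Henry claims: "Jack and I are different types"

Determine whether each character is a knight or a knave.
Grace is a knave.
Victor is a knight.
Tara is a knight.
Jack is a knave.
Henry is a knave.

Verification:
- Grace (knave) says "Henry tells the truth" - this is FALSE (a lie) because Henry is a knave.
- Victor (knight) says "Henry is a knave" - this is TRUE because Henry is a knave.
- Tara (knight) says "Henry and I are different types" - this is TRUE because Tara is a knight and Henry is a knave.
- Jack (knave) says "Tara is a knave" - this is FALSE (a lie) because Tara is a knight.
- Henry (knave) says "Jack and I are different types" - this is FALSE (a lie) because Henry is a knave and Jack is a knave.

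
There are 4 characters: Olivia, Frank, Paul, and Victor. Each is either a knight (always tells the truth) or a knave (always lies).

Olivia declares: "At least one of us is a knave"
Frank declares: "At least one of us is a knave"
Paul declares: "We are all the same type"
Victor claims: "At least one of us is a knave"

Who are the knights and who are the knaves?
Olivia is a knight.
Frank is a knight.
Paul is a knave.
Victor is a knight.

Verification:
- Olivia (knight) says "At least one of us is a knave" - this is TRUE because Paul is a knave.
- Frank (knight) says "At least one of us is a knave" - this is TRUE because Paul is a knave.
- Paul (knave) says "We are all the same type" - this is FALSE (a lie) because Olivia, Frank, and Victor are knights and Paul is a knave.
- Victor (knight) says "At least one of us is a knave" - this is TRUE because Paul is a knave.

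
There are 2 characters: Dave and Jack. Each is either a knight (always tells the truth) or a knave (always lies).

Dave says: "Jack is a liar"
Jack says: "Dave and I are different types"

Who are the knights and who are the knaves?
Dave is a knave.
Jack is a knight.

Verification:
- Dave (knave) says "Jack is a liar" - this is FALSE (a lie) because Jack is a knight.
- Jack (knight) says "Dave and I are different types" - this is TRUE because Jack is a knight and Dave is a knave.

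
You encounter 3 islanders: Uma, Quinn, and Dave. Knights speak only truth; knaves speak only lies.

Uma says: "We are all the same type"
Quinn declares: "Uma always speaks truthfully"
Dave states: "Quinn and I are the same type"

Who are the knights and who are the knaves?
Uma is a knight.
Quinn is a knight.
Dave is a knight.

Verification:
- Uma (knight) says "We are all the same type" - this is TRUE because Uma, Quinn, and Dave are knights.
- Quinn (knight) says "Uma always speaks truthfully" - this is TRUE because Uma is a knight.
- Dave (knight) says "Quinn and I are the same type" - this is TRUE because Dave is a knight and Quinn is a knight.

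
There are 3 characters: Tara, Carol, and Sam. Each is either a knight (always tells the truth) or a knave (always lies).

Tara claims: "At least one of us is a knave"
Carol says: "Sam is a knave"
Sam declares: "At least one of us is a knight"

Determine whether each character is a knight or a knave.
Tara is a knight.
Carol is a knave.
Sam is a knight.

Verification:
- Tara (knight) says "At least one of us is a knave" - this is TRUE because Carol is a knave.
- Carol (knave) says "Sam is a knave" - this is FALSE (a lie) because Sam is a knight.
- Sam (knight) says "At least one of us is a knight" - this is TRUE because Tara and Sam are knights.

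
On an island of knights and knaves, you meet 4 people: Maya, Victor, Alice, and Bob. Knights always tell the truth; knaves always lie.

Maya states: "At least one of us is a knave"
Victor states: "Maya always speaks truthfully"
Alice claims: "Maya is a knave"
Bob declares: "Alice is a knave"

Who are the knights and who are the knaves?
Maya is a knight.
Victor is a knight.
Alice is a knave.
Bob is a knight.

Verification:
- Maya (knight) says "At least one of us is a knave" - this is TRUE because Alice is a knave.
- Victor (knight) says "Maya always speaks truthfully" - this is TRUE because Maya is a knight.
- Alice (knave) says "Maya is a knave" - this is FALSE (a lie) because Maya is a knight.
- Bob (knight) says "Alice is a knave" - this is TRUE because Alice is a knave.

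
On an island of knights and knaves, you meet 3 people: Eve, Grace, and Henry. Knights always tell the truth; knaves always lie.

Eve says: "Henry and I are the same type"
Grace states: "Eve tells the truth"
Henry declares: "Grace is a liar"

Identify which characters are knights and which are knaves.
Eve is a knave.
Grace is a knave.
Henry is a knight.

Verification:
- Eve (knave) says "Henry and I are the same type" - this is FALSE (a lie) because Eve is a knave and Henry is a knight.
- Grace (knave) says "Eve tells the truth" - this is FALSE (a lie) because Eve is a knave.
- Henry (knight) says "Grace is a liar" - this is TRUE because Grace is a knave.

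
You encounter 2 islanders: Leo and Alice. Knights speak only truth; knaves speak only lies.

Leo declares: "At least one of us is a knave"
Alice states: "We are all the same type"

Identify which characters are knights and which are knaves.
Leo is a knight.
Alice is a knave.

Verification:
- Leo (knight) says "At least one of us is a knave" - this is TRUE because Alice is a knave.
- Alice (knave) says "We are all the same type" - this is FALSE (a lie) because Leo is a knight and Alice is a knave.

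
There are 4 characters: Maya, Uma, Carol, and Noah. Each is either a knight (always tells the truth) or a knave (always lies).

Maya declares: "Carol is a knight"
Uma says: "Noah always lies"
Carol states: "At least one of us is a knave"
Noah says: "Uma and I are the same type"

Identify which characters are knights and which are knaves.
Maya is a knight.
Uma is a knight.
Carol is a knight.
Noah is a knave.

Verification:
- Maya (knight) says "Carol is a knight" - this is TRUE because Carol is a knight.
- Uma (knight) says "Noah always lies" - this is TRUE because Noah is a knave.
- Carol (knight) says "At least one of us is a knave" - this is TRUE because Noah is a knave.
- Noah (knave) says "Uma and I are the same type" - this is FALSE (a lie) because Noah is a knave and Uma is a knight.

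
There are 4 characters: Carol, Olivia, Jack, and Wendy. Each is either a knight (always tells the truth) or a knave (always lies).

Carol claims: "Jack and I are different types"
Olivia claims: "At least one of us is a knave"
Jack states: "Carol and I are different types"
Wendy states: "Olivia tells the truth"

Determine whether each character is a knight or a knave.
Carol is a knave.
Olivia is a knight.
Jack is a knave.
Wendy is a knight.

Verification:
- Carol (knave) says "Jack and I are different types" - this is FALSE (a lie) because Carol is a knave and Jack is a knave.
- Olivia (knight) says "At least one of us is a knave" - this is TRUE because Carol and Jack are knaves.
- Jack (knave) says "Carol and I are different types" - this is FALSE (a lie) because Jack is a knave and Carol is a knave.
- Wendy (knight) says "Olivia tells the truth" - this is TRUE because Olivia is a knight.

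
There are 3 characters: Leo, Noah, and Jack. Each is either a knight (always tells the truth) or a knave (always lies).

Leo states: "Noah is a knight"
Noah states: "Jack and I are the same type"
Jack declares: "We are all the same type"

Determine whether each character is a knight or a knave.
Leo is a knight.
Noah is a knight.
Jack is a knight.

Verification:
- Leo (knight) says "Noah is a knight" - this is TRUE because Noah is a knight.
- Noah (knight) says "Jack and I are the same type" - this is TRUE because Noah is a knight and Jack is a knight.
- Jack (knight) says "We are all the same type" - this is TRUE because Leo, Noah, and Jack are knights.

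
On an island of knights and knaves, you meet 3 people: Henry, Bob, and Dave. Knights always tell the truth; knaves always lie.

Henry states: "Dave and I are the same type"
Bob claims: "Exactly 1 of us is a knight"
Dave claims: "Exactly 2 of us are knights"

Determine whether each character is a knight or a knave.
Henry is a knight.
Bob is a knave.
Dave is a knight.

Verification:
- Henry (knight) says "Dave and I are the same type" - this is TRUE because Henry is a knight and Dave is a knight.
- Bob (knave) says "Exactly 1 of us is a knight" - this is FALSE (a lie) because there are 2 knights.
- Dave (knight) says "Exactly 2 of us are knights" - this is TRUE because there are 2 knights.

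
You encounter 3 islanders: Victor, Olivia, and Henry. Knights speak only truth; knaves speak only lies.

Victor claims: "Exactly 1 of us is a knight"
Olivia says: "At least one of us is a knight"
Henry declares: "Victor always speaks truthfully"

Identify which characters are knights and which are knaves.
Victor is a knave.
Olivia is a knave.
Henry is a knave.

Verification:
- Victor (knave) says "Exactly 1 of us is a knight" - this is FALSE (a lie) because there are 0 knights.
- Olivia (knave) says "At least one of us is a knight" - this is FALSE (a lie) because no one is a knight.
- Henry (knave) says "Victor always speaks truthfully" - this is FALSE (a lie) because Victor is a knave.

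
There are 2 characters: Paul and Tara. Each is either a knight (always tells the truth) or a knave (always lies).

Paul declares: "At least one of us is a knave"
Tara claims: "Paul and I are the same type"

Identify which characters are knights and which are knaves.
Paul is a knight.
Tara is a knave.

Verification:
- Paul (knight) says "At least one of us is a knave" - this is TRUE because Tara is a knave.
- Tara (knave) says "Paul and I are the same type" - this is FALSE (a lie) because Tara is a knave and Paul is a knight.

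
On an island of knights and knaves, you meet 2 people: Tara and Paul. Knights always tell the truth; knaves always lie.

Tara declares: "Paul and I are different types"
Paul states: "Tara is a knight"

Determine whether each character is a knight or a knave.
Tara is a knave.
Paul is a knave.

Verification:
- Tara (knave) says "Paul and I are different types" - this is FALSE (a lie) because Tara is a knave and Paul is a knave.
- Paul (knave) says "Tara is a knight" - this is FALSE (a lie) because Tara is a knave.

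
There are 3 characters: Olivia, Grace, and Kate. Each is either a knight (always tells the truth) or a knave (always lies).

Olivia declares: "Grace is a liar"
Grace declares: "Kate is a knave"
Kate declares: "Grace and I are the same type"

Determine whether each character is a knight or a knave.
Olivia is a knave.
Grace is a knight.
Kate is a knave.

Verification:
- Olivia (knave) says "Grace is a liar" - this is FALSE (a lie) because Grace is a knight.
- Grace (knight) says "Kate is a knave" - this is TRUE because Kate is a knave.
- Kate (knave) says "Grace and I are the same type" - this is FALSE (a lie) because Kate is a knave and Grace is a knight.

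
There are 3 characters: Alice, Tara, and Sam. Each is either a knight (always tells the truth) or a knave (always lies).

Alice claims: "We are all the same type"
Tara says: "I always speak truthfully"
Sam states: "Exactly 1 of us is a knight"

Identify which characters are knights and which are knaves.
Alice is a knave.
Tara is a knave.
Sam is a knight.

Verification:
- Alice (knave) says "We are all the same type" - this is FALSE (a lie) because Sam is a knight and Alice and Tara are knaves.
- Tara (knave) says "I always speak truthfully" - this is FALSE (a lie) because Tara is a knave.
- Sam (knight) says "Exactly 1 of us is a knight" - this is TRUE because there are 1 knights.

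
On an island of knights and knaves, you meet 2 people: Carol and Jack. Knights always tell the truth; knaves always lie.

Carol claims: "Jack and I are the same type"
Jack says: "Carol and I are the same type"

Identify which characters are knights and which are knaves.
Carol is a knight.
Jack is a knight.

Verification:
- Carol (knight) says "Jack and I are the same type" - this is TRUE because Carol is a knight and Jack is a knight.
- Jack (knight) says "Carol and I are the same type" - this is TRUE because Jack is a knight and Carol is a knight.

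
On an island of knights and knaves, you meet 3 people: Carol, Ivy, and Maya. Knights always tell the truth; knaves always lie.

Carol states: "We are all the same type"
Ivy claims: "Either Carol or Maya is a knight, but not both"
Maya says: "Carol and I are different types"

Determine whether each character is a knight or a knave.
Carol is a knave.
Ivy is a knight.
Maya is a knight.

Verification:
- Carol (knave) says "We are all the same type" - this is FALSE (a lie) because Ivy and Maya are knights and Carol is a knave.
- Ivy (knight) says "Either Carol or Maya is a knight, but not both" - this is TRUE because Carol is a knave and Maya is a knight.
- Maya (knight) says "Carol and I are different types" - this is TRUE because Maya is a knight and Carol is a knave.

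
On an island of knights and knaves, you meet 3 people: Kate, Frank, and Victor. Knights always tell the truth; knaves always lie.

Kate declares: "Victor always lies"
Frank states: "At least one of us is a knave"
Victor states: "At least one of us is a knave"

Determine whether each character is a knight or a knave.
Kate is a knave.
Frank is a knight.
Victor is a knight.

Verification:
- Kate (knave) says "Victor always lies" - this is FALSE (a lie) because Victor is a knight.
- Frank (knight) says "At least one of us is a knave" - this is TRUE because Kate is a knave.
- Victor (knight) says "At least one of us is a knave" - this is TRUE because Kate is a knave.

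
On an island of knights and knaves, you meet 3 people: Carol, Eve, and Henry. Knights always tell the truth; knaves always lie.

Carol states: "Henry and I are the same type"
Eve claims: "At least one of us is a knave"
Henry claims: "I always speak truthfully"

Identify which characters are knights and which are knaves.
Carol is a knave.
Eve is a knight.
Henry is a knight.

Verification:
- Carol (knave) says "Henry and I are the same type" - this is FALSE (a lie) because Carol is a knave and Henry is a knight.
- Eve (knight) says "At least one of us is a knave" - this is TRUE because Carol is a knave.
- Henry (knight) says "I always speak truthfully" - this is TRUE because Henry is a knight.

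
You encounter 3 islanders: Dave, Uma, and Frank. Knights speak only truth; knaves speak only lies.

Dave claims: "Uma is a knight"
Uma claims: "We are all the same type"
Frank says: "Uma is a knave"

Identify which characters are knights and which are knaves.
Dave is a knave.
Uma is a knave.
Frank is a knight.

Verification:
- Dave (knave) says "Uma is a knight" - this is FALSE (a lie) because Uma is a knave.
- Uma (knave) says "We are all the same type" - this is FALSE (a lie) because Frank is a knight and Dave and Uma are knaves.
- Frank (knight) says "Uma is a knave" - this is TRUE because Uma is a knave.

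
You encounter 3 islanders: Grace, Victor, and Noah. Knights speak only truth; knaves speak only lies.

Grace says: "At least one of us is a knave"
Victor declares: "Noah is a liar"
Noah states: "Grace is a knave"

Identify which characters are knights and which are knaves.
Grace is a knight.
Victor is a knight.
Noah is a knave.

Verification:
- Grace (knight) says "At least one of us is a knave" - this is TRUE because Noah is a knave.
- Victor (knight) says "Noah is a liar" - this is TRUE because Noah is a knave.
- Noah (knave) says "Grace is a knave" - this is FALSE (a lie) because Grace is a knight.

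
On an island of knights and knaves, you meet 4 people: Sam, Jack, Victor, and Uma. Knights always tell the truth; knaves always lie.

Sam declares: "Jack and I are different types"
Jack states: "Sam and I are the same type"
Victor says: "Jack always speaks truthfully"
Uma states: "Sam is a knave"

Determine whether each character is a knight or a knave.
Sam is a knight.
Jack is a knave.
Victor is a knave.
Uma is a knave.

Verification:
- Sam (knight) says "Jack and I are different types" - this is TRUE because Sam is a knight and Jack is a knave.
- Jack (knave) says "Sam and I are the same type" - this is FALSE (a lie) because Jack is a knave and Sam is a knight.
- Victor (knave) says "Jack always speaks truthfully" - this is FALSE (a lie) because Jack is a knave.
- Uma (knave) says "Sam is a knave" - this is FALSE (a lie) because Sam is a knight.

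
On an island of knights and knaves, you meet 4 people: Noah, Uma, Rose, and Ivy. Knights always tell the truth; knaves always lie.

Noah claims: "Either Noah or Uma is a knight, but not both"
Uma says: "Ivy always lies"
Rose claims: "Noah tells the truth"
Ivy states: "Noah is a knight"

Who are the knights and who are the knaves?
Noah is a knight.
Uma is a knave.
Rose is a knight.
Ivy is a knight.

Verification:
- Noah (knight) says "Either Noah or Uma is a knight, but not both" - this is TRUE because Noah is a knight and Uma is a knave.
- Uma (knave) says "Ivy always lies" - this is FALSE (a lie) because Ivy is a knight.
- Rose (knight) says "Noah tells the truth" - this is TRUE because Noah is a knight.
- Ivy (knight) says "Noah is a knight" - this is TRUE because Noah is a knight.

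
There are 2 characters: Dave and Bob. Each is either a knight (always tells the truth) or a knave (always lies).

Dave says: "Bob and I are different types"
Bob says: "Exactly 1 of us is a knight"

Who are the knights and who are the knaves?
Dave is a knave.
Bob is a knave.

Verification:
- Dave (knave) says "Bob and I are different types" - this is FALSE (a lie) because Dave is a knave and Bob is a knave.
- Bob (knave) says "Exactly 1 of us is a knight" - this is FALSE (a lie) because there are 0 knights.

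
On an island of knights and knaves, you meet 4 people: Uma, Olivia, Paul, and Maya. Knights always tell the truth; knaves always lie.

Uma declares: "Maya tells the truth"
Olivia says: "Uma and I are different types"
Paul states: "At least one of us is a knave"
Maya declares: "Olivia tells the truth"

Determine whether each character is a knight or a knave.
Uma is a knave.
Olivia is a knave.
Paul is a knight.
Maya is a knave.

Verification:
- Uma (knave) says "Maya tells the truth" - this is FALSE (a lie) because Maya is a knave.
- Olivia (knave) says "Uma and I are different types" - this is FALSE (a lie) because Olivia is a knave and Uma is a knave.
- Paul (knight) says "At least one of us is a knave" - this is TRUE because Uma, Olivia, and Maya are knaves.
- Maya (knave) says "Olivia tells the truth" - this is FALSE (a lie) because Olivia is a knave.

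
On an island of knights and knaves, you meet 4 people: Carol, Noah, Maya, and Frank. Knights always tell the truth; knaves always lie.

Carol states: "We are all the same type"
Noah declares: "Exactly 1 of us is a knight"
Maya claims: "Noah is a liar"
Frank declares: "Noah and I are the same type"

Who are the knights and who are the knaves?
Carol is a knave.
Noah is a knight.
Maya is a knave.
Frank is a knave.

Verification:
- Carol (knave) says "We are all the same type" - this is FALSE (a lie) because Noah is a knight and Carol, Maya, and Frank are knaves.
- Noah (knight) says "Exactly 1 of us is a knight" - this is TRUE because there are 1 knights.
- Maya (knave) says "Noah is a liar" - this is FALSE (a lie) because Noah is a knight.
- Frank (knave) says "Noah and I are the same type" - this is FALSE (a lie) because Frank is a knave and Noah is a knight.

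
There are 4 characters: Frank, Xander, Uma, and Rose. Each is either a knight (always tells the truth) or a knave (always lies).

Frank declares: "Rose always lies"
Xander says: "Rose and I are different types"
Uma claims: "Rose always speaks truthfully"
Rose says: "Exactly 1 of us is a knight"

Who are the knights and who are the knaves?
Frank is a knight.
Xander is a knight.
Uma is a knave.
Rose is a knave.

Verification:
- Frank (knight) says "Rose always lies" - this is TRUE because Rose is a knave.
- Xander (knight) says "Rose and I are different types" - this is TRUE because Xander is a knight and Rose is a knave.
- Uma (knave) says "Rose always speaks truthfully" - this is FALSE (a lie) because Rose is a knave.
- Rose (knave) says "Exactly 1 of us is a knight" - this is FALSE (a lie) because there are 2 knights.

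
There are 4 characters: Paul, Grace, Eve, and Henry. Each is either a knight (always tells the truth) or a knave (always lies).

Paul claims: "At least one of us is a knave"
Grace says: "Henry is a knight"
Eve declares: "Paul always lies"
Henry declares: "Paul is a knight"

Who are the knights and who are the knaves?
Paul is a knight.
Grace is a knight.
Eve is a knave.
Henry is a knight.

Verification:
- Paul (knight) says "At least one of us is a knave" - this is TRUE because Eve is a knave.
- Grace (knight) says "Henry is a knight" - this is TRUE because Henry is a knight.
- Eve (knave) says "Paul always lies" - this is FALSE (a lie) because Paul is a knight.
- Henry (knight) says "Paul is a knight" - this is TRUE because Paul is a knight.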